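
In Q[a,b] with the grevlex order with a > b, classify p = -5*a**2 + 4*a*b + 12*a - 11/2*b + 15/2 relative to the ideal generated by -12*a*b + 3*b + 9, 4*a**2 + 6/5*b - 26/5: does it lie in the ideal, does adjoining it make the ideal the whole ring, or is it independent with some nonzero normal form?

Adjoining -5*a**2 + 4*a*b + 12*a - 11/2*b + 15/2 makes the ideal the whole ring: the system is inconsistent.

First compute the reduced Gröbner basis of I by Buchberger's algorithm.
f_1 = -12*a*b + 3*b + 9, LT = a*b.
f_2 = 4*a**2 + 6/5*b - 26/5, LT = a**2.

S(f_1,f_2): lcm = a**2*b. S = -1/4*a*b - 3/10*b**2 - 3/4*a + 13/10*b.
  reduce S modulo (f_1, f_2):
  remainder -3/10*b**2 - 3/4*a + 99/80*b - 3/16 ≠ 0; add h_3 = -3/10*b**2 - 3/4*a + 99/80*b - 3/16 to the basis.

The other S-polynomials (S(f_1,h_3), S(f_2,h_3)) all reduce to 0 modulo the current basis, so we have a Gröbner basis.
Inter-reduce: drop elements whose leading term is divisible by another's, tail-reduce, and make monic.
Reduced Gröbner basis: {a**2 + 3/10*b - 13/10, a*b - 1/4*b - 3/4, b**2 + 5/2*a - 33/8*b + 5/8}.
Label its elements g_1 = a**2 + 3/10*b - 13/10, g_2 = a*b - 1/4*b - 3/4, g_3 = b**2 + 5/2*a - 33/8*b + 5/8.

Reduce p = -5*a**2 + 4*a*b + 12*a - 11/2*b + 15/2 modulo G:
  leading term a**2: subtract (-5)·g_1 from -5*a**2 + 4*a*b + 12*a - 11/2*b + 15/2 → 4*a*b + 12*a - 4*b + 1
  leading term a*b: subtract (4)·g_2 from 4*a*b + 12*a - 4*b + 1 → 12*a - 3*b + 4
  leading term a: no divisor's leading term divides it; move 12*a to the remainder.
  leading term b: no divisor's leading term divides it; move -3*b to the remainder.
  leading term 1: no divisor's leading term divides it; move 4 to the remainder.
  normal form = 12*a - 3*b + 4.
The normal form is nonzero, so p ∉ I. Since p minus its normal form lies in I, I + (p) = I + (r) where r = 12*a - 3*b + 4; decide whether this ideal is the whole ring.
Run Buchberger on G together with r (pairs among the g_i already reduce to 0 since G is a Gröbner basis):
g_1 = a**2 + 3/10*b - 13/10, LT = a**2.
g_2 = a*b - 1/4*b - 3/4, LT = a*b.
g_3 = b**2 + 5/2*a - 33/8*b + 5/8, LT = b**2.
r = 12*a - 3*b + 4, LT = a.

S(g_1,r): lcm = a**2. S = 1/4*a*b - 1/3*a + 3/10*b - 13/10.
  reduce S modulo (g_1, g_2, g_3, r):
  remainder 67/240*b - 721/720 ≠ 0; add m_5 = 67/240*b - 721/720 to the basis.

S(g_2,r): lcm = a*b. S = 1/4*b**2 - 7/12*b - 3/4.
  reduce S modulo (g_1, g_2, g_3, r, m_5):
  remainder 6721/19296 ≠ 0; add m_6 = 6721/19296 to the basis.

The other S-polynomials (S(g_1,g_2), S(g_1,g_3), S(g_2,g_3), S(g_3,r), S(g_1,m_5), S(g_2,m_5), S(g_3,m_5), S(r,m_5), S(g_1,m_6), S(g_2,m_6), S(g_3,m_6), S(r,m_6), S(m_5,m_6)) all reduce to 0 modulo the current basis, so we have a Gröbner basis.
Inter-reduce: drop elements whose leading term is divisible by another's, tail-reduce, and make monic.
Reduced Gröbner basis: {1}.
The reduced Gröbner basis of I + (p) is {1}: the ideal is the whole ring, so the enlarged system has no common solution — adjoining p is inconsistent.

The remainder on division by a Gröbner basis is unique — it is the normal form.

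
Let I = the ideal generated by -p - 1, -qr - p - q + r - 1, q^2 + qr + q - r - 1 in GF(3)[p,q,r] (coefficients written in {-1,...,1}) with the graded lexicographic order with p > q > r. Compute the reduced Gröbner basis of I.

f_1 = -p - 1, LT = p.
f_2 = -qr - p - q + r - 1, LT = qr.
f_3 = q^2 + qr + q - r - 1, LT = q^2.

S(f_1,f_2): leading monomials are coprime, so the S-polynomial reduces to 0 (Buchberger's first criterion).
S(f_1,f_3): leading monomials are coprime, so the S-polynomial reduces to 0 (Buchberger's first criterion).
S(f_2,f_3): lcm = q^2r. S = -qr^2 + pq + q^2 + qr + r^2 + q + r.
  leading term qr^2: subtract (r)·f_2 from -qr^2 + pq + q^2 + qr + r^2 + q + r → pq + pr + q^2 - qr + q - r
  leading term pq: subtract (-q)·f_1 from pq + pr + q^2 - qr + q - r → pr + q^2 - qr - r
  leading term pr: subtract (-r)·f_1 from pr + q^2 - qr - r → q^2 - qr + r
  leading term q^2: subtract (1)·f_3 from q^2 - qr + r → qr - q - r + 1
  leading term qr: subtract (-1)·f_2 from qr - q - r + 1 → -p + q
  leading term p: subtract (1)·f_1 from -p + q → q + 1
  leading term q: no divisor's leading term divides it; move q to the remainder.
  leading term 1: no divisor's leading term divides it; move 1 to the remainder.
  remainder q + 1 ≠ 0; add g_4 = q + 1 to the basis.

S(f_1,g_4): leading monomials are coprime, so the S-polynomial reduces to 0 (Buchberger's first criterion).
S(f_2,g_4): lcm = qr. S = p + q + r + 1.
  leading term p: subtract (-1)·f_1 from p + q + r + 1 → q + r
  leading term q: subtract (1)·g_4 from q + r → r - 1
  leading term r: no divisor's leading term divides it; move r to the remainder.
  leading term 1: no divisor's leading term divides it; move -1 to the remainder.
  remainder r - 1 ≠ 0; add g_5 = r - 1 to the basis.

S(f_3,g_4): lcm = q^2. S = qr - r - 1.
  leading term qr: subtract (-1)·f_2 from qr - r - 1 → -p - q + 1
  leading term p: subtract (1)·f_1 from -p - q + 1 → -q - 1
  leading term q: subtract (-1)·g_4 from -q - 1 → 0
  remainder 0.

S(f_1,g_5): leading monomials are coprime, so the S-polynomial reduces to 0 (Buchberger's first criterion).
S(f_2,g_5): lcm = qr. S = p - q - r + 1.
  leading term p: subtract (-1)·f_1 from p - q - r + 1 → -q - r
  leading term q: subtract (-1)·g_4 from -q - r → -r + 1
  leading term r: subtract (-1)·g_5 from -r + 1 → 0
  remainder 0.

S(f_3,g_5): leading monomials are coprime, so the S-polynomial reduces to 0 (Buchberger's first criterion).
S(g_4,g_5): leading monomials are coprime, so the S-polynomial reduces to 0 (Buchberger's first criterion).
Every S-polynomial of the final basis reduces to 0, so we have a Gröbner basis.
Inter-reduce: drop elements whose leading term is divisible by another's, tail-reduce, and make monic.

G = {p + 1, q + 1, r - 1}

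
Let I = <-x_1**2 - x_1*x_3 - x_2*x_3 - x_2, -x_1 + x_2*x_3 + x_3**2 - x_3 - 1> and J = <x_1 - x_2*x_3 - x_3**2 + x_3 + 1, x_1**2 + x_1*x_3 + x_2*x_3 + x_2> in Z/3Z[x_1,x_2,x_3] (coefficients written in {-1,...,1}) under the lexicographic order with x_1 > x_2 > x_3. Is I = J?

For a fixed monomial order, each ideal has a unique reduced Gröbner basis; comparing bases decides equality.
Buchberger on the first generating set:
f_1 = -x_1**2 - x_1*x_3 - x_2*x_3 - x_2, LT = x_1**2.
f_2 = -x_1 + x_2*x_3 + x_3**2 - x_3 - 1, LT = x_1.

S(f_1,f_2): lcm = x_1**2. S = x_1*x_2*x_3 + x_1*x_3**2 - x_1 + x_2*x_3 + x_2.
  leading term x_1*x_2*x_3: subtract (-x_2*x_3)·f_2 from x_1*x_2*x_3 + x_1*x_3**2 - x_1 + x_2*x_3 + x_2 → x_1*x_3**2 - x_1 + x_2**2*x_3**2 + x_2*x_3**3 - x_2*x_3**2 + x_2
  leading term x_1*x_3**2: subtract (-x_3**2)·f_2 from x_1*x_3**2 - x_1 + x_2**2*x_3**2 + x_2*x_3**3 - x_2*x_3**2 + x_2 → -x_1 + x_2**2*x_3**2 - x_2*x_3**3 - x_2*x_3**2 + x_2 + x_3**4 - x_3**3 - x_3**2
  leading term x_1: subtract (1)·f_2 from -x_1 + x_2**2*x_3**2 - x_2*x_3**3 - x_2*x_3**2 + x_2 + x_3**4 - x_3**3 - x_3**2 → x_2**2*x_3**2 - x_2*x_3**3 - x_2*x_3**2 - x_2*x_3 + x_2 + x_3**4 - x_3**3 + x_3**2 + x_3 + 1
  leading term x_2**2*x_3**2: no divisor's leading term divides it; move x_2**2*x_3**2 to the remainder.
  leading term x_2*x_3**3: no divisor's leading term divides it; move -x_2*x_3**3 to the remainder.
  leading term x_2*x_3**2: no divisor's leading term divides it; move -x_2*x_3**2 to the remainder.
  leading term x_2*x_3: no divisor's leading term divides it; move -x_2*x_3 to the remainder.
  leading term x_2: no divisor's leading term divides it; move x_2 to the remainder.
  leading term x_3**4: no divisor's leading term divides it; move x_3**4 to the remainder.
  leading term x_3**3: no divisor's leading term divides it; move -x_3**3 to the remainder.
  leading term x_3**2: no divisor's leading term divides it; move x_3**2 to the remainder.
  leading term x_3: no divisor's leading term divides it; move x_3 to the remainder.
  leading term 1: no divisor's leading term divides it; move 1 to the remainder.
  remainder x_2**2*x_3**2 - x_2*x_3**3 - x_2*x_3**2 - x_2*x_3 + x_2 + x_3**4 - x_3**3 + x_3**2 + x_3 + 1 ≠ 0; add g_3 = x_2**2*x_3**2 - x_2*x_3**3 - x_2*x_3**2 - x_2*x_3 + x_2 + x_3**4 - x_3**3 + x_3**2 + x_3 + 1 to the basis.

The other S-polynomials (S(f_1,g_3), S(f_2,g_3)) all reduce to 0 modulo the current basis, so we have a Gröbner basis.
Inter-reduce: drop elements whose leading term is divisible by another's, tail-reduce, and make monic.
Reduced Gröbner basis: {x_1 - x_2*x_3 - x_3**2 + x_3 + 1, x_2**2*x_3**2 - x_2*x_3**3 - x_2*x_3**2 - x_2*x_3 + x_2 + x_3**4 - x_3**3 + x_3**2 + x_3 + 1}.

Buchberger on the second generating set:
h_1 = x_1 - x_2*x_3 - x_3**2 + x_3 + 1, LT = x_1.
h_2 = x_1**2 + x_1*x_3 + x_2*x_3 + x_2, LT = x_1**2.

S(h_1,h_2): lcm = x_1**2. S = -x_1*x_2*x_3 - x_1*x_3**2 + x_1 - x_2*x_3 - x_2.
  leading term x_1*x_2*x_3: subtract (-x_2*x_3)·h_1 from -x_1*x_2*x_3 - x_1*x_3**2 + x_1 - x_2*x_3 - x_2 → -x_1*x_3**2 + x_1 - x_2**2*x_3**2 - x_2*x_3**3 + x_2*x_3**2 - x_2
  leading term x_1*x_3**2: subtract (-x_3**2)·h_1 from -x_1*x_3**2 + x_1 - x_2**2*x_3**2 - x_2*x_3**3 + x_2*x_3**2 - x_2 → x_1 - x_2**2*x_3**2 + x_2*x_3**3 + x_2*x_3**2 - x_2 - x_3**4 + x_3**3 + x_3**2
  leading term x_1: subtract (1)·h_1 from x_1 - x_2**2*x_3**2 + x_2*x_3**3 + x_2*x_3**2 - x_2 - x_3**4 + x_3**3 + x_3**2 → -x_2**2*x_3**2 + x_2*x_3**3 + x_2*x_3**2 + x_2*x_3 - x_2 - x_3**4 + x_3**3 - x_3**2 - x_3 - 1
  leading term x_2**2*x_3**2: no divisor's leading term divides it; move -x_2**2*x_3**2 to the remainder.
  leading term x_2*x_3**3: no divisor's leading term divides it; move x_2*x_3**3 to the remainder.
  leading term x_2*x_3**2: no divisor's leading term divides it; move x_2*x_3**2 to the remainder.
  leading term x_2*x_3: no divisor's leading term divides it; move x_2*x_3 to the remainder.
  leading term x_2: no divisor's leading term divides it; move -x_2 to the remainder.
  leading term x_3**4: no divisor's leading term divides it; move -x_3**4 to the remainder.
  leading term x_3**3: no divisor's leading term divides it; move x_3**3 to the remainder.
  leading term x_3**2: no divisor's leading term divides it; move -x_3**2 to the remainder.
  leading term x_3: no divisor's leading term divides it; move -x_3 to the remainder.
  leading term 1: no divisor's leading term divides it; move -1 to the remainder.
  remainder -x_2**2*x_3**2 + x_2*x_3**3 + x_2*x_3**2 + x_2*x_3 - x_2 - x_3**4 + x_3**3 - x_3**2 - x_3 - 1 ≠ 0; add k_3 = -x_2**2*x_3**2 + x_2*x_3**3 + x_2*x_3**2 + x_2*x_3 - x_2 - x_3**4 + x_3**3 - x_3**2 - x_3 - 1 to the basis.

The other S-polynomials (S(h_1,k_3), S(h_2,k_3)) all reduce to 0 modulo the current basis, so we have a Gröbner basis.
Inter-reduce: drop elements whose leading term is divisible by another's, tail-reduce, and make monic.
Reduced Gröbner basis: {x_1 - x_2*x_3 - x_3**2 + x_3 + 1, x_2**2*x_3**2 - x_2*x_3**3 - x_2*x_3**2 - x_2*x_3 + x_2 + x_3**4 - x_3**3 + x_3**2 + x_3 + 1}.

Same reduced basis, so the two generating sets span the same ideal.

Yes, the ideals are equal.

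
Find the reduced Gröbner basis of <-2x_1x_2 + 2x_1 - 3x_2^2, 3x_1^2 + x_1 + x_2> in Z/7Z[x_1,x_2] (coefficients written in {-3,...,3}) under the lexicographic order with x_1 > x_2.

G = {x_1 + 2x_2^3 - x_2^2 + x_2, x_2^4 + 2x_2^3 + 2x_2^2 + 3x_2}

f_1 = -2x_1x_2 + 2x_1 - 3x_2^2, LT = x_1x_2.
f_2 = 3x_1^2 + x_1 + x_2, LT = x_1^2.

S(f_1,f_2): lcm = x_1^2x_2. S = -x_1^2 - 2x_1x_2^2 + 2x_1x_2 + 2x_2^2.
  leading term x_1^2: subtract (2)·f_2 from -x_1^2 - 2x_1x_2^2 + 2x_1x_2 + 2x_2^2 → -2x_1x_2^2 + 2x_1x_2 - 2x_1 + 2x_2^2 - 2x_2
  leading term x_1x_2^2: subtract (x_2)·f_1 from -2x_1x_2^2 + 2x_1x_2 - 2x_1 + 2x_2^2 - 2x_2 → -2x_1 + 3x_2^3 + 2x_2^2 - 2x_2
  leading term x_1: no divisor's leading term divides it; move -2x_1 to the remainder.
  leading term x_2^3: no divisor's leading term divides it; move 3x_2^3 to the remainder.
  leading term x_2^2: no divisor's leading term divides it; move 2x_2^2 to the remainder.
  leading term x_2: no divisor's leading term divides it; move -2x_2 to the remainder.
  remainder -2x_1 + 3x_2^3 + 2x_2^2 - 2x_2 ≠ 0; add g_3 = -2x_1 + 3x_2^3 + 2x_2^2 - 2x_2 to the basis.

S(f_1,g_3): lcm = x_1x_2. S = -x_1 - 2x_2^4 + x_2^3 - 3x_2^2.
  leading term x_1: subtract (-3)·g_3 from -x_1 - 2x_2^4 + x_2^3 - 3x_2^2 → -2x_2^4 + 3x_2^3 + 3x_2^2 + x_2
  leading term x_2^4: no divisor's leading term divides it; move -2x_2^4 to the remainder.
  leading term x_2^3: no divisor's leading term divides it; move 3x_2^3 to the remainder.
  leading term x_2^2: no divisor's leading term divides it; move 3x_2^2 to the remainder.
  leading term x_2: no divisor's leading term divides it; move x_2 to the remainder.
  remainder -2x_2^4 + 3x_2^3 + 3x_2^2 + x_2 ≠ 0; add g_4 = -2x_2^4 + 3x_2^3 + 3x_2^2 + x_2 to the basis.

The other S-polynomials (S(f_2,g_3), S(f_1,g_4), S(f_2,g_4), S(g_3,g_4)) all reduce to 0 modulo the current basis, so we have a Gröbner basis.
Inter-reduce: drop elements whose leading term is divisible by another's, tail-reduce, and make monic.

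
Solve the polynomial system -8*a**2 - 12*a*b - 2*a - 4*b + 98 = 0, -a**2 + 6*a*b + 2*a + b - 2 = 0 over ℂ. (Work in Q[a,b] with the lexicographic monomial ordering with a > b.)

{(-3, -1), (3/2 + sqrt(11)/2, 47/2 - 7*sqrt(11)), (3/2 - sqrt(11)/2, 7*sqrt(11) + 47/2)}

Compute a lex Gröbner basis by Buchberger's algorithm.
f_1 = -8*a**2 - 12*a*b - 2*a - 4*b + 98, LT = a**2.
f_2 = -a**2 + 6*a*b + 2*a + b - 2, LT = a**2.

S(f_1,f_2): lcm = a**2. S = 15/2*a*b + 9/4*a + 3/2*b - 57/4.
  leading term a*b: no divisor's leading term divides it; move 15/2*a*b to the remainder.
  leading term a: no divisor's leading term divides it; move 9/4*a to the remainder.
  leading term b: no divisor's leading term divides it; move 3/2*b to the remainder.
  leading term 1: no divisor's leading term divides it; move -57/4 to the remainder.
  remainder 15/2*a*b + 9/4*a + 3/2*b - 57/4 ≠ 0; add h_3 = 15/2*a*b + 9/4*a + 3/2*b - 57/4 to the basis.

S(f_1,h_3): lcm = a**2*b. S = -3/10*a**2 + 3/2*a*b**2 + 1/20*a*b + 19/10*a + 1/2*b**2 - 49/4*b.
  leading term a**2: subtract (3/80)·f_1 from -3/10*a**2 + 3/2*a*b**2 + 1/20*a*b + 19/10*a + 1/2*b**2 - 49/4*b → 3/2*a*b**2 + 1/2*a*b + 79/40*a + 1/2*b**2 - 121/10*b - 147/40
  leading term a*b**2: subtract (1/5*b)·h_3 from 3/2*a*b**2 + 1/2*a*b + 79/40*a + 1/2*b**2 - 121/10*b - 147/40 → 1/20*a*b + 79/40*a + 1/5*b**2 - 37/4*b - 147/40
  leading term a*b: subtract (1/150)·h_3 from 1/20*a*b + 79/40*a + 1/5*b**2 - 37/4*b - 147/40 → 49/25*a + 1/5*b**2 - 463/50*b - 179/50
  leading term a: no divisor's leading term divides it; move 49/25*a to the remainder.
  leading term b**2: no divisor's leading term divides it; move 1/5*b**2 to the remainder.
  leading term b: no divisor's leading term divides it; move -463/50*b to the remainder.
  leading term 1: no divisor's leading term divides it; move -179/50 to the remainder.
  remainder 49/25*a + 1/5*b**2 - 463/50*b - 179/50 ≠ 0; add h_4 = 49/25*a + 1/5*b**2 - 463/50*b - 179/50 to the basis.

S(h_3,h_4): lcm = a*b. S = 3/10*a - 5/49*b**3 + 463/98*b**2 + 993/490*b - 19/10.
  leading term a: subtract (15/98)·h_4 from 3/10*a - 5/49*b**3 + 463/98*b**2 + 993/490*b - 19/10 → -5/49*b**3 + 230/49*b**2 + 675/196*b - 265/196
  leading term b**3: no divisor's leading term divides it; move -5/49*b**3 to the remainder.
  leading term b**2: no divisor's leading term divides it; move 230/49*b**2 to the remainder.
  leading term b: no divisor's leading term divides it; move 675/196*b to the remainder.
  leading term 1: no divisor's leading term divides it; move -265/196 to the remainder.
  remainder -5/49*b**3 + 230/49*b**2 + 675/196*b - 265/196 ≠ 0; add h_5 = -5/49*b**3 + 230/49*b**2 + 675/196*b - 265/196 to the basis.

The other S-polynomials (S(f_2,h_3), S(f_1,h_4), S(f_2,h_4), S(f_1,h_5), S(f_2,h_5), S(h_3,h_5), S(h_4,h_5)) all reduce to 0 modulo the current basis, so we have a Gröbner basis.
Inter-reduce: drop elements whose leading term is divisible by another's, tail-reduce, and make monic.
Reduced Gröbner basis: {a + 5/49*b**2 - 463/98*b - 179/98, b**3 - 46*b**2 - 135/4*b + 53/4}.

Elimination: the polynomial b**3 - 46*b**2 - 135/4*b + 53/4 lies in the elimination ideal for b, so b ∈ {-1, 47/2 - 7*sqrt(11), 7*sqrt(11) + 47/2}. For each such b, the remaining basis elements (now univariate) give the rest of the solution.
  b = -1: the earlier basis element becomes a + 3 = 0, giving a = -3 — point (-3, -1).
  b = 47/2 - 7*sqrt(11): the earlier basis element becomes a - sqrt(11)/2 - 3/2 = 0, giving a = 3/2 + sqrt(11)/2 — point (3/2 + sqrt(11)/2, 47/2 - 7*sqrt(11)).
  b = 7*sqrt(11) + 47/2: the earlier basis element becomes a - 3/2 + sqrt(11)/2 = 0, giving a = 3/2 - sqrt(11)/2 — point (3/2 - sqrt(11)/2, 7*sqrt(11) + 47/2).
This is the nonlinear analogue of row-reducing a linear system.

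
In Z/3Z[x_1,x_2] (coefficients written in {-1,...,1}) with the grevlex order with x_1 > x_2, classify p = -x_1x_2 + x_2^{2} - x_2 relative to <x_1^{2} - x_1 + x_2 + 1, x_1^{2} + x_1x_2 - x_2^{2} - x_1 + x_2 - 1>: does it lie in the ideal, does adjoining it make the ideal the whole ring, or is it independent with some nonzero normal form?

Adjoining -x_1x_2 + x_2^{2} - x_2 makes the ideal the whole ring: the system is inconsistent.

First compute the reduced Gröbner basis of I by Buchberger's algorithm.
f_1 = x_1^{2} - x_1 + x_2 + 1, LT = x_1^{2}.
f_2 = x_1^{2} + x_1x_2 - x_2^{2} - x_1 + x_2 - 1, LT = x_1^{2}.

S(f_1,f_2): lcm = x_1^{2}. S = -x_1x_2 + x_2^{2} - 1.
  leading term x_1x_2: no divisor's leading term divides it; move -x_1x_2 to the remainder.
  leading term x_2^{2}: no divisor's leading term divides it; move x_2^{2} to the remainder.
  leading term 1: no divisor's leading term divides it; move -1 to the remainder.
  remainder -x_1x_2 + x_2^{2} - 1 ≠ 0; add h_3 = -x_1x_2 + x_2^{2} - 1 to the basis.

S(f_1,h_3): lcm = x_1^{2}x_2. S = x_1x_2^{2} - x_1x_2 + x_2^{2} - x_1 + x_2.
  leading term x_1x_2^{2}: subtract (-x_2)·h_3 from x_1x_2^{2} - x_1x_2 + x_2^{2} - x_1 + x_2 → x_2^{3} - x_1x_2 + x_2^{2} - x_1
  leading term x_2^{3}: no divisor's leading term divides it; move x_2^{3} to the remainder.
  leading term x_1x_2: subtract (1)·h_3 from -x_1x_2 + x_2^{2} - x_1 → -x_1 + 1
  leading term x_1: no divisor's leading term divides it; move -x_1 to the remainder.
  leading term 1: no divisor's leading term divides it; move 1 to the remainder.
  remainder x_2^{3} - x_1 + 1 ≠ 0; add h_4 = x_2^{3} - x_1 + 1 to the basis.

The other S-polynomials (S(f_2,h_3), S(f_1,h_4), S(f_2,h_4), S(h_3,h_4)) all reduce to 0 modulo the current basis, so we have a Gröbner basis.
Inter-reduce: drop elements whose leading term is divisible by another's, tail-reduce, and make monic.
Reduced Gröbner basis: {x_2^{3} - x_1 + 1, x_1^{2} - x_1 + x_2 + 1, x_1x_2 - x_2^{2} + 1}.
Label its elements g_1 = x_2^{3} - x_1 + 1, g_2 = x_1^{2} - x_1 + x_2 + 1, g_3 = x_1x_2 - x_2^{2} + 1.

Reduce p = -x_1x_2 + x_2^{2} - x_2 modulo G:
  leading term x_1x_2: subtract (-1)·g_3 from -x_1x_2 + x_2^{2} - x_2 → -x_2 + 1
  leading term x_2: no divisor's leading term divides it; move -x_2 to the remainder.
  leading term 1: no divisor's leading term divides it; move 1 to the remainder.
  normal form = -x_2 + 1.
The normal form is nonzero, so p ∉ I. Since p minus its normal form lies in I, I + (p) = I + (r) where r = -x_2 + 1; decide whether this ideal is the whole ring.
Run Buchberger on G together with r (pairs among the g_i already reduce to 0 since G is a Gröbner basis):
g_1 = x_2^{3} - x_1 + 1, LT = x_2^{3}.
g_2 = x_1^{2} - x_1 + x_2 + 1, LT = x_1^{2}.
g_3 = x_1x_2 - x_2^{2} + 1, LT = x_1x_2.
r = -x_2 + 1, LT = x_2.

S(g_1,r): lcm = x_2^{3}. S = x_2^{2} - x_1 + 1.
  leading term x_2^{2}: subtract (-x_2)·r from x_2^{2} - x_1 + 1 → -x_1 + x_2 + 1
  leading term x_1: no divisor's leading term divides it; move -x_1 to the remainder.
  leading term x_2: subtract (-1)·r from x_2 + 1 → -1
  leading term 1: no divisor's leading term divides it; move -1 to the remainder.
  remainder -x_1 - 1 ≠ 0; add m_5 = -x_1 - 1 to the basis.

S(g_3,r): lcm = x_1x_2. S = -x_2^{2} + x_1 + 1.
  leading term x_2^{2}: subtract (x_2)·r from -x_2^{2} + x_1 + 1 → x_1 - x_2 + 1
  leading term x_1: subtract (-1)·m_5 from x_1 - x_2 + 1 → -x_2
  leading term x_2: subtract (1)·r from -x_2 → -1
  leading term 1: no divisor's leading term divides it; move -1 to the remainder.
  remainder -1 ≠ 0; add m_6 = -1 to the basis.

The other S-polynomials (S(g_1,g_2), S(g_1,g_3), S(g_2,g_3), S(g_2,r), S(g_1,m_5), S(g_2,m_5), S(g_3,m_5), S(r,m_5), S(g_1,m_6), S(g_2,m_6), S(g_3,m_6), S(r,m_6), S(m_5,m_6)) all reduce to 0 modulo the current basis, so we have a Gröbner basis.
Inter-reduce: drop elements whose leading term is divisible by another's, tail-reduce, and make monic.
Reduced Gröbner basis: {1}.
The reduced Gröbner basis of I + (p) is {1}: the ideal is the whole ring, so the enlarged system has no common solution — adjoining p is inconsistent.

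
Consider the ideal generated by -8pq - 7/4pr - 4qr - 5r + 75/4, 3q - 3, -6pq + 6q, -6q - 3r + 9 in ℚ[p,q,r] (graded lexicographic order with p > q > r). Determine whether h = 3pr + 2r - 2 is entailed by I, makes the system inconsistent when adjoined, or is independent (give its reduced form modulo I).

Adjoining 3pr + 2r - 2 makes the ideal the whole ring: the system is inconsistent.

First compute the reduced Gröbner basis of I by Buchberger's algorithm.
f_1 = -8pq - 7/4pr - 4qr - 5r + 75/4, LT = pq.
f_2 = 3q - 3, LT = q.
f_3 = -6pq + 6q, LT = pq.
f_4 = -6q - 3r + 9, LT = q.

S(f_1,f_2): lcm = pq. S = 7/32pr + ½qr + p + ⅝r - 75/32.
  leading term pr: no divisor's leading term divides it; move 7/32pr to the remainder.
  leading term qr: subtract (⅙r)·f_2 from ½qr + p + ⅝r - 75/32 → p + 9/8r - 75/32
  leading term p: no divisor's leading term divides it; move p to the remainder.
  leading term r: no divisor's leading term divides it; move 9/8r to the remainder.
  leading term 1: no divisor's leading term divides it; move -75/32 to the remainder.
  remainder 7/32pr + p + 9/8r - 75/32 ≠ 0; add k_5 = 7/32pr + p + 9/8r - 75/32 to the basis.

S(f_1,f_3): lcm = pq. S = 7/32pr + ½qr + q + ⅝r - 75/32.
  leading term pr: subtract (1)·k_5 from 7/32pr + ½qr + q + ⅝r - 75/32 → ½qr - p + q - ½r
  leading term qr: subtract (⅙r)·f_2 from ½qr - p + q - ½r → -p + q
  leading term p: no divisor's leading term divides it; move -p to the remainder.
  leading term q: subtract (⅓)·f_2 from q → 1
  leading term 1: no divisor's leading term divides it; move 1 to the remainder.
  remainder -p + 1 ≠ 0; add k_6 = -p + 1 to the basis.

S(f_1,f_4): lcm = pq. S = -9/32pr + ½qr + 3/2p + ⅝r - 75/32.
  leading term pr: subtract (-9/7)·k_5 from -9/32pr + ½qr + 3/2p + ⅝r - 75/32 → ½qr + 39/14p + 29/14r - 75/14
  leading term qr: subtract (⅙r)·f_2 from ½qr + 39/14p + 29/14r - 75/14 → 39/14p + 18/7r - 75/14
  leading term p: subtract (-39/14)·k_6 from 39/14p + 18/7r - 75/14 → 18/7r - 18/7
  leading term r: no divisor's leading term divides it; move 18/7r to the remainder.
  leading term 1: no divisor's leading term divides it; move -18/7 to the remainder.
  remainder 18/7r - 18/7 ≠ 0; add k_7 = 18/7r - 18/7 to the basis.

The other S-polynomials (S(f_2,f_3), S(f_2,f_4), S(f_3,f_4), S(f_1,k_5), S(f_2,k_5), S(f_3,k_5), S(f_4,k_5), S(f_1,k_6), S(f_2,k_6), S(f_3,k_6), S(f_4,k_6), S(k_5,k_6), S(f_1,k_7), S(f_2,k_7), S(f_3,k_7), S(f_4,k_7), S(k_5,k_7), S(k_6,k_7)) all reduce to 0 modulo the current basis, so we have a Gröbner basis.
Inter-reduce: drop elements whose leading term is divisible by another's, tail-reduce, and make monic.
Reduced Gröbner basis: {p - 1, q - 1, r - 1}.
Label its elements g_1 = p - 1, g_2 = q - 1, g_3 = r - 1.

Reduce h = 3pr + 2r - 2 modulo G:
  leading term pr: subtract (3r)·g_1 from 3pr + 2r - 2 → 5r - 2
  leading term r: subtract (5)·g_3 from 5r - 2 → 3
  leading term 1: no divisor's leading term divides it; move 3 to the remainder.
  normal form = 3.
The normal form is nonzero, so h ∉ I. Since h minus its normal form lies in I, I + (h) = I + (n) where n = 3; decide whether this ideal is the whole ring.
Here n = 3 is a nonzero constant, hence a unit: 1 ∈ I + (h), the Gröbner basis of I + (h) is {1}, and the enlarged system has no common solution — adjoining h is inconsistent.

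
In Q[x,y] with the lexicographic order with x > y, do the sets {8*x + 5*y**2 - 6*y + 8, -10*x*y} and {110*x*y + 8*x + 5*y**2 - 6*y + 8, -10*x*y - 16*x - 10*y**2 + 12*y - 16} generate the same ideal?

For a fixed monomial order, each ideal has a unique reduced Gröbner basis; comparing bases decides equality.
Buchberger on the first generating set:
f_1 = 8*x + 5*y**2 - 6*y + 8, LT = x.
f_2 = -10*x*y, LT = x*y.

S(f_1,f_2): lcm = x*y. S = 5/8*y**3 - 3/4*y**2 + y.
  leading term y**3: no divisor's leading term divides it; move 5/8*y**3 to the remainder.
  leading term y**2: no divisor's leading term divides it; move -3/4*y**2 to the remainder.
  leading term y: no divisor's leading term divides it; move y to the remainder.
  remainder 5/8*y**3 - 3/4*y**2 + y ≠ 0; add g_3 = 5/8*y**3 - 3/4*y**2 + y to the basis.

The other S-polynomials (S(f_1,g_3), S(f_2,g_3)) all reduce to 0 modulo the current basis, so we have a Gröbner basis.
Inter-reduce: drop elements whose leading term is divisible by another's, tail-reduce, and make monic.
Reduced Gröbner basis: {x + 5/8*y**2 - 3/4*y + 1, y**3 - 6/5*y**2 + 8/5*y}.

Buchberger on the second generating set:
h_1 = 110*x*y + 8*x + 5*y**2 - 6*y + 8, LT = x*y.
h_2 = -10*x*y - 16*x - 10*y**2 + 12*y - 16, LT = x*y.

S(h_1,h_2): lcm = x*y. S = -84/55*x - 21/22*y**2 + 63/55*y - 84/55.
  leading term x: no divisor's leading term divides it; move -84/55*x to the remainder.
  leading term y**2: no divisor's leading term divides it; move -21/22*y**2 to the remainder.
  leading term y: no divisor's leading term divides it; move 63/55*y to the remainder.
  leading term 1: no divisor's leading term divides it; move -84/55 to the remainder.
  remainder -84/55*x - 21/22*y**2 + 63/55*y - 84/55 ≠ 0; add k_3 = -84/55*x - 21/22*y**2 + 63/55*y - 84/55 to the basis.

S(h_1,k_3): lcm = x*y. S = 4/55*x - 5/8*y**3 + 35/44*y**2 - 58/55*y + 4/55.
  leading term x: subtract (-1/21)·k_3 from 4/55*x - 5/8*y**3 + 35/44*y**2 - 58/55*y + 4/55 → -5/8*y**3 + 3/4*y**2 - y
  leading term y**3: no divisor's leading term divides it; move -5/8*y**3 to the remainder.
  leading term y**2: no divisor's leading term divides it; move 3/4*y**2 to the remainder.
  leading term y: no divisor's leading term divides it; move -y to the remainder.
  remainder -5/8*y**3 + 3/4*y**2 - y ≠ 0; add k_4 = -5/8*y**3 + 3/4*y**2 - y to the basis.

The other S-polynomials (S(h_2,k_3), S(h_1,k_4), S(h_2,k_4), S(k_3,k_4)) all reduce to 0 modulo the current basis, so we have a Gröbner basis.
Inter-reduce: drop elements whose leading term is divisible by another's, tail-reduce, and make monic.
Reduced Gröbner basis: {x + 5/8*y**2 - 3/4*y + 1, y**3 - 6/5*y**2 + 8/5*y}.

These coincide, so the ideals are equal.

Yes, the ideals are equal.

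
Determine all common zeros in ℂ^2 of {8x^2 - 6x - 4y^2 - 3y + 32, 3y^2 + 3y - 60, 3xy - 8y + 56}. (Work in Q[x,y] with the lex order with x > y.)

{(-2, 4)}

Compute a lex Gröbner basis by Buchberger's algorithm.
f_1 = 8x^2 - 6x - 4y^2 - 3y + 32, LT = x^2.
f_2 = 3y^2 + 3y - 60, LT = y^2.
f_3 = 3xy - 8y + 56, LT = xy.

S(f_1,f_3): lcm = x^2y. S = 23/12xy - 56/3x - 1/2y^3 - 3/8y^2 + 4y.
  leading term xy: subtract (23/36)·f_3 from 23/12xy - 56/3x - 1/2y^3 - 3/8y^2 + 4y → -56/3x - 1/2y^3 - 3/8y^2 + 82/9y - 322/9
  leading term x: no divisor's leading term divides it; move -56/3x to the remainder.
  leading term y^3: subtract (-1/6y)·f_2 from -1/2y^3 - 3/8y^2 + 82/9y - 322/9 → 1/8y^2 - 8/9y - 322/9
  leading term y^2: subtract (1/24)·f_2 from 1/8y^2 - 8/9y - 322/9 → -73/72y - 599/18
  leading term y: no divisor's leading term divides it; move -73/72y to the remainder.
  leading term 1: no divisor's leading term divides it; move -599/18 to the remainder.
  remainder -56/3x - 73/72y - 599/18 ≠ 0; add h_4 = -56/3x - 73/72y - 599/18 to the basis.

S(f_2,f_3): lcm = xy^2. S = xy - 20x + 8/3y^2 - 56/3y.
  leading term xy: subtract (1/3)·f_3 from xy - 20x + 8/3y^2 - 56/3y → -20x + 8/3y^2 - 16y - 56/3
  leading term x: subtract (15/14)·h_4 from -20x + 8/3y^2 - 16y - 56/3 → 8/3y^2 - 5011/336y + 1427/84
  leading term y^2: subtract (8/9)·f_2 from 8/3y^2 - 5011/336y + 1427/84 → -1969/112y + 1969/28
  leading term y: no divisor's leading term divides it; move -1969/112y to the remainder.
  leading term 1: no divisor's leading term divides it; move 1969/28 to the remainder.
  remainder -1969/112y + 1969/28 ≠ 0; add h_5 = -1969/112y + 1969/28 to the basis.

The other S-polynomials (S(f_1,f_2), S(f_1,h_4), S(f_2,h_4), S(f_3,h_4), S(f_1,h_5), S(f_2,h_5), S(f_3,h_5), S(h_4,h_5)) all reduce to 0 modulo the current basis, so we have a Gröbner basis.
Inter-reduce: drop elements whose leading term is divisible by another's, tail-reduce, and make monic.
Reduced Gröbner basis: {x + 2, y - 4}.

A lex Gröbner basis eliminates variables successively. Here y - 4 depends only on y, with roots {4}; lifting each root through the earlier basis elements recovers the full solutions.
  y = 4: the earlier basis element becomes x + 2 = 0, giving x = -2 — point (-2, 4).
Each listed point satisfies every original equation (direct substitution).
A lex Gröbner basis triangularizes the system, enabling back-substitution.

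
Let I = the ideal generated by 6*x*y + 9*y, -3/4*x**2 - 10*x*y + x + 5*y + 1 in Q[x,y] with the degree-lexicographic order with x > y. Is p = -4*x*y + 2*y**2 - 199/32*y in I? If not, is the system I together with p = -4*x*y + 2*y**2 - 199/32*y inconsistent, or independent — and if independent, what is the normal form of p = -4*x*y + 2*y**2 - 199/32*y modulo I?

First compute the reduced Gröbner basis of I by Buchberger's algorithm.
f_1 = 6*x*y + 9*y, LT = x*y.
f_2 = -3/4*x**2 - 10*x*y + x + 5*y + 1, LT = x**2.

S(f_1,f_2): lcm = x**2*y. S = -40/3*x*y**2 + 17/6*x*y + 20/3*y**2 + 4/3*y.
  leading term x*y**2: subtract (-20/9*y)·f_1 from -40/3*x*y**2 + 17/6*x*y + 20/3*y**2 + 4/3*y → 17/6*x*y + 80/3*y**2 + 4/3*y
  leading term x*y: subtract (17/36)·f_1 from 17/6*x*y + 80/3*y**2 + 4/3*y → 80/3*y**2 - 35/12*y
  leading term y**2: no divisor's leading term divides it; move 80/3*y**2 to the remainder.
  leading term y: no divisor's leading term divides it; move -35/12*y to the remainder.
  remainder 80/3*y**2 - 35/12*y ≠ 0; add h_3 = 80/3*y**2 - 35/12*y to the basis.

The other S-polynomials (S(f_1,h_3), S(f_2,h_3)) all reduce to 0 modulo the current basis, so we have a Gröbner basis.
Inter-reduce: drop elements whose leading term is divisible by another's, tail-reduce, and make monic.
Reduced Gröbner basis: {x**2 - 4/3*x - 80/3*y - 4/3, x*y + 3/2*y, y**2 - 7/64*y}.
Label its elements g_1 = x**2 - 4/3*x - 80/3*y - 4/3, g_2 = x*y + 3/2*y, g_3 = y**2 - 7/64*y.

Reduce p = -4*x*y + 2*y**2 - 199/32*y modulo G:
  leading term x*y: subtract (-4)·g_2 from -4*x*y + 2*y**2 - 199/32*y → 2*y**2 - 7/32*y
  leading term y**2: subtract (2)·g_3 from 2*y**2 - 7/32*y → 0
  normal form = 0.
Since the normal form is 0, p ∈ I.

-4*x*y + 2*y**2 - 199/32*y lies in I (it reduces to 0).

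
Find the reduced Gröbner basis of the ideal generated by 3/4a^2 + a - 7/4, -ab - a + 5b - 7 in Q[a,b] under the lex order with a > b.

Buchberger's algorithm terminates because the ascending chain of leading-term ideals stabilizes.

f_1 = 3/4a^2 + a - 7/4, LT = a^2.
f_2 = -ab - a + 5b - 7, LT = ab.

S(f_1,f_2): lcm = a^2b. S = -a^2 + 19/3ab - 7a - 7/3b.
  leading term a^2: subtract (-4/3)·f_1 from -a^2 + 19/3ab - 7a - 7/3b → 19/3ab - 17/3a - 7/3b - 7/3
  leading term ab: subtract (-19/3)·f_2 from 19/3ab - 17/3a - 7/3b - 7/3 → -12a + 88/3b - 140/3
  leading term a: no divisor's leading term divides it; move -12a to the remainder.
  leading term b: no divisor's leading term divides it; move 88/3b to the remainder.
  leading term 1: no divisor's leading term divides it; move -140/3 to the remainder.
  remainder -12a + 88/3b - 140/3 ≠ 0; add g_3 = -12a + 88/3b - 140/3 to the basis.

S(f_2,g_3): lcm = ab. S = a + 22/9b^2 - 80/9b + 7.
  leading term a: subtract (-1/12)·g_3 from a + 22/9b^2 - 80/9b + 7 → 22/9b^2 - 58/9b + 28/9
  leading term b^2: no divisor's leading term divides it; move 22/9b^2 to the remainder.
  leading term b: no divisor's leading term divides it; move -58/9b to the remainder.
  leading term 1: no divisor's leading term divides it; move 28/9 to the remainder.
  remainder 22/9b^2 - 58/9b + 28/9 ≠ 0; add g_4 = 22/9b^2 - 58/9b + 28/9 to the basis.

The other S-polynomials (S(f_1,g_3), S(f_1,g_4), S(f_2,g_4), S(g_3,g_4)) all reduce to 0 modulo the current basis, so we have a Gröbner basis.
Inter-reduce: drop elements whose leading term is divisible by another's, tail-reduce, and make monic.

G = {a - 22/9b + 35/9, b^2 - 29/11b + 14/11}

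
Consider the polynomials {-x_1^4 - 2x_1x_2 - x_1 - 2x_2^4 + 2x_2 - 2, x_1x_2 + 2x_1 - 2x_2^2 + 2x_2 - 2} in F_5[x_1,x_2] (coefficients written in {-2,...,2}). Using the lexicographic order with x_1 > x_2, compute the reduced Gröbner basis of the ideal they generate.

G = {x_1 + 2x_2^7 - x_2^6 + 2x_2^4 + x_2^3 - x_2^2 + x_2 + 2, x_2^8 - x_2^7 - x_2^6 + x_2^5 - 2x_2^3 - 2x_2^2 + x_2 - 2}

f_1 = -x_1^4 - 2x_1x_2 - x_1 - 2x_2^4 + 2x_2 - 2, LT = x_1^4.
f_2 = x_1x_2 + 2x_1 - 2x_2^2 + 2x_2 - 2, LT = x_1x_2.

S(f_1,f_2): lcm = x_1^4x_2. S = -2x_1^4 + 2x_1^3x_2^2 - 2x_1^3x_2 + 2x_1^3 + 2x_1x_2^2 + x_1x_2 + 2x_2^5 - 2x_2^2 + 2x_2.
  reduce S modulo (f_1, f_2):
  remainder -x_1^3 + 2x_1 - 2x_2^5 - x_2^4 + 2x_2^2 + 2 ≠ 0; add g_3 = -x_1^3 + 2x_1 - 2x_2^5 - x_2^4 + 2x_2^2 + 2 to the basis.

S(f_1,g_3): lcm = x_1^4. S = 2x_1^2 - 2x_1x_2^5 - x_1x_2^4 + 2x_1x_2^2 + 2x_1x_2 - 2x_1 + 2x_2^4 - 2x_2 + 2.
  reduce S modulo (f_1, f_2, g_3):
  remainder 2x_1^2 + x_2^6 + x_2^3 - 2x_2^2 - 2x_2 ≠ 0; add g_4 = 2x_1^2 + x_2^6 + x_2^3 - 2x_2^2 - 2x_2 to the basis.

S(f_1,g_4): lcm = x_1^4. S = 2x_1^2x_2^6 + 2x_1^2x_2^3 + x_1^2x_2^2 + x_1^2x_2 + 2x_1x_2 + x_1 + 2x_2^4 - 2x_2 + 2.
  reduce S modulo (f_1, f_2, g_3, g_4):
  remainder -2x_2^8 + 2x_2^7 + 2x_2^6 - 2x_2^5 - x_2^3 - x_2^2 - 2x_2 - 1 ≠ 0; add g_5 = -2x_2^8 + 2x_2^7 + 2x_2^6 - 2x_2^5 - x_2^3 - x_2^2 - 2x_2 - 1 to the basis.

S(f_2,g_4): lcm = x_1^2x_2. S = 2x_1^2 - 2x_1x_2^2 + 2x_1x_2 - 2x_1 + 2x_2^7 + 2x_2^4 + x_2^3 + x_2^2.
  reduce S modulo (f_1, f_2, g_3, g_4, g_5):
  remainder x_1 + 2x_2^7 - x_2^6 + 2x_2^4 + x_2^3 - x_2^2 + x_2 + 2 ≠ 0; add g_6 = x_1 + 2x_2^7 - x_2^6 + 2x_2^4 + x_2^3 - x_2^2 + x_2 + 2 to the basis.

The other S-polynomials (S(f_2,g_3), S(g_3,g_4), S(f_1,g_5), S(f_2,g_5), S(g_3,g_5), S(g_4,g_5), S(f_1,g_6), S(f_2,g_6), S(g_3,g_6), S(g_4,g_6), S(g_5,g_6)) all reduce to 0 modulo the current basis, so we have a Gröbner basis.
Inter-reduce: drop elements whose leading term is divisible by another's, tail-reduce, and make monic.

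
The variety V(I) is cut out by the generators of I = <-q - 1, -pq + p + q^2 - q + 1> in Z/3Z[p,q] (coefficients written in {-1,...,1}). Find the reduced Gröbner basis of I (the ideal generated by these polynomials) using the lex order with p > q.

G = {p, q + 1}

f_1 = -q - 1, LT = q.
f_2 = -pq + p + q^2 - q + 1, LT = pq.

S(f_1,f_2): lcm = pq. S = -p + q^2 - q + 1.
  leading term p: no divisor's leading term divides it; move -p to the remainder.
  leading term q^2: subtract (-q)·f_1 from q^2 - q + 1 → q + 1
  leading term q: subtract (-1)·f_1 from q + 1 → 0
  remainder -p ≠ 0; add g_3 = -p to the basis.

The other S-polynomials (S(f_1,g_3), S(f_2,g_3)) all reduce to 0 modulo the current basis, so we have a Gröbner basis.
Inter-reduce: drop elements whose leading term is divisible by another's, tail-reduce, and make monic.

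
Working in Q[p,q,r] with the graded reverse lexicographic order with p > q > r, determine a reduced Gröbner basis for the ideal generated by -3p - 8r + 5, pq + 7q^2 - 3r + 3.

G = {q^2 - 8/21qr + 5/21q - 3/7r + 3/7, p + 8/3r - 5/3}

f_1 = -3p - 8r + 5, LT = p.
f_2 = pq + 7q^2 - 3r + 3, LT = pq.

S(f_1,f_2): lcm = pq. S = -7q^2 + 8/3qr - 5/3q + 3r - 3.
  reduce S modulo (f_1, f_2):
  remainder -7q^2 + 8/3qr - 5/3q + 3r - 3 ≠ 0; add g_3 = -7q^2 + 8/3qr - 5/3q + 3r - 3 to the basis.

The other S-polynomials (S(f_1,g_3), S(f_2,g_3)) all reduce to 0 modulo the current basis, so we have a Gröbner basis.
Inter-reduce: drop elements whose leading term is divisible by another's, tail-reduce, and make monic.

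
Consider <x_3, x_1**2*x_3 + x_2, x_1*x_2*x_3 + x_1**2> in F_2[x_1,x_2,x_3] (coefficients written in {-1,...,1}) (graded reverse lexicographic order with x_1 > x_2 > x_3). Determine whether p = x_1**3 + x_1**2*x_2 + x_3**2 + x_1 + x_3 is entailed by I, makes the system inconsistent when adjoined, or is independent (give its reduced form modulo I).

x_1**3 + x_1**2*x_2 + x_3**2 + x_1 + x_3 is independent of I; its normal form modulo I is x_1.

First compute the reduced Gröbner basis of I by Buchberger's algorithm.
f_1 = x_3, LT = x_3.
f_2 = x_1**2*x_3 + x_2, LT = x_1**2*x_3.
f_3 = x_1*x_2*x_3 + x_1**2, LT = x_1*x_2*x_3.

S(f_1,f_2): lcm = x_1**2*x_3. S = x_2.
  reduce S modulo (f_1, f_2, f_3):
  remainder x_2 ≠ 0; add h_4 = x_2 to the basis.

S(f_1,f_3): lcm = x_1*x_2*x_3. S = x_1**2.
  reduce S modulo (f_1, f_2, f_3, h_4):
  remainder x_1**2 ≠ 0; add h_5 = x_1**2 to the basis.

The other S-polynomials (S(f_2,f_3), S(f_1,h_4), S(f_2,h_4), S(f_3,h_4), S(f_1,h_5), S(f_2,h_5), S(f_3,h_5), S(h_4,h_5)) all reduce to 0 modulo the current basis, so we have a Gröbner basis.
Inter-reduce: drop elements whose leading term is divisible by another's, tail-reduce, and make monic.
Reduced Gröbner basis: {x_1**2, x_2, x_3}.
Label its elements g_1 = x_1**2, g_2 = x_2, g_3 = x_3.

Reduce p = x_1**3 + x_1**2*x_2 + x_3**2 + x_1 + x_3 modulo G:
  leading term x_1**3: subtract (x_1)·g_1 from x_1**3 + x_1**2*x_2 + x_3**2 + x_1 + x_3 → x_1**2*x_2 + x_3**2 + x_1 + x_3
  leading term x_1**2*x_2: subtract (x_2)·g_1 from x_1**2*x_2 + x_3**2 + x_1 + x_3 → x_3**2 + x_1 + x_3
  leading term x_3**2: subtract (x_3)·g_3 from x_3**2 + x_1 + x_3 → x_1 + x_3
  leading term x_1: no divisor's leading term divides it; move x_1 to the remainder.
  leading term x_3: subtract (1)·g_3 from x_3 → 0
  normal form = x_1.
The normal form is nonzero, so p ∉ I. Since p minus its normal form lies in I, I + (p) = I + (r) where r = x_1; decide whether this ideal is the whole ring.
Run Buchberger on G together with r (pairs among the g_i already reduce to 0 since G is a Gröbner basis):
g_1 = x_1**2, LT = x_1**2.
g_2 = x_2, LT = x_2.
g_3 = x_3, LT = x_3.
r = x_1, LT = x_1.

The S-polynomials (S(g_1,g_2), S(g_1,g_3), S(g_1,r), S(g_2,g_3), S(g_2,r), S(g_3,r)) all reduce to 0 modulo the current basis, so we have a Gröbner basis.
Inter-reduce: drop elements whose leading term is divisible by another's, tail-reduce, and make monic.
Reduced Gröbner basis: {x_1, x_2, x_3}.
The reduced Gröbner basis of I + (p) is {x_1, x_2, x_3} ≠ {1}, a proper ideal, so the enlarged system stays consistent: p is independent of I, with normal form x_1.

The remainder on division by a Gröbner basis is unique — it is the normal form.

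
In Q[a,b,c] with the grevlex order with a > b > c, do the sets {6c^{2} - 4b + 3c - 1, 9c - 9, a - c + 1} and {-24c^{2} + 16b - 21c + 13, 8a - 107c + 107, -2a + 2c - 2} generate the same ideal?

Equality of ideals is decidable: compute both reduced Gröbner bases (unique for the ordering) and check whether they agree.
Buchberger on the first generating set:
f_1 = 6c^{2} - 4b + 3c - 1, LT = c^{2}.
f_2 = 9c - 9, LT = c.
f_3 = a - c + 1, LT = a.

S(f_1,f_2): lcm = c^{2}. S = -\tfrac{2}{3}b + \tfrac{3}{2}c - \tfrac{1}{6}.
  leading term b: no divisor's leading term divides it; move -\tfrac{2}{3}b to the remainder.
  leading term c: subtract (\tfrac{1}{6})·f_2 from \tfrac{3}{2}c - \tfrac{1}{6} → \tfrac{4}{3}
  leading term 1: no divisor's leading term divides it; move \tfrac{4}{3} to the remainder.
  remainder -\tfrac{2}{3}b + \tfrac{4}{3} ≠ 0; add g_4 = -\tfrac{2}{3}b + \tfrac{4}{3} to the basis.

S(f_1,f_3): leading monomials are coprime, so the S-polynomial reduces to 0 (Buchberger's first criterion).
S(f_2,f_3): leading monomials are coprime, so the S-polynomial reduces to 0 (Buchberger's first criterion).
S(f_1,g_4): leading monomials are coprime, so the S-polynomial reduces to 0 (Buchberger's first criterion).
S(f_2,g_4): leading monomials are coprime, so the S-polynomial reduces to 0 (Buchberger's first criterion).
S(f_3,g_4): leading monomials are coprime, so the S-polynomial reduces to 0 (Buchberger's first criterion).
Every S-polynomial of the final basis reduces to 0, so we have a Gröbner basis.
Inter-reduce: drop elements whose leading term is divisible by another's, tail-reduce, and make monic.
Reduced Gröbner basis: {a, b - 2, c - 1}.

Buchberger on the second generating set:
h_1 = -24c^{2} + 16b - 21c + 13, LT = c^{2}.
h_2 = 8a - 107c + 107, LT = a.
h_3 = -2a + 2c - 2, LT = a.

S(h_1,h_2): leading monomials are coprime, so the S-polynomial reduces to 0 (Buchberger's first criterion).
S(h_1,h_3): leading monomials are coprime, so the S-polynomial reduces to 0 (Buchberger's first criterion).
S(h_2,h_3): lcm = a. S = -\tfrac{99}{8}c + \tfrac{99}{8}.
  leading term c: no divisor's leading term divides it; move -\tfrac{99}{8}c to the remainder.
  leading term 1: no divisor's leading term divides it; move \tfrac{99}{8} to the remainder.
  remainder -\tfrac{99}{8}c + \tfrac{99}{8} ≠ 0; add k_4 = -\tfrac{99}{8}c + \tfrac{99}{8} to the basis.

S(h_1,k_4): lcm = c^{2}. S = -\tfrac{2}{3}b + \tfrac{15}{8}c - \tfrac{13}{24}.
  leading term b: no divisor's leading term divides it; move -\tfrac{2}{3}b to the remainder.
  leading term c: subtract (-\tfrac{5}{33})·k_4 from \tfrac{15}{8}c - \tfrac{13}{24} → \tfrac{4}{3}
  leading term 1: no divisor's leading term divides it; move \tfrac{4}{3} to the remainder.
  remainder -\tfrac{2}{3}b + \tfrac{4}{3} ≠ 0; add k_5 = -\tfrac{2}{3}b + \tfrac{4}{3} to the basis.

S(h_2,k_4): leading monomials are coprime, so the S-polynomial reduces to 0 (Buchberger's first criterion).
S(h_3,k_4): leading monomials are coprime, so the S-polynomial reduces to 0 (Buchberger's first criterion).
S(h_1,k_5): leading monomials are coprime, so the S-polynomial reduces to 0 (Buchberger's first criterion).
S(h_2,k_5): leading monomials are coprime, so the S-polynomial reduces to 0 (Buchberger's first criterion).
S(h_3,k_5): leading monomials are coprime, so the S-polynomial reduces to 0 (Buchberger's first criterion).
S(k_4,k_5): leading monomials are coprime, so the S-polynomial reduces to 0 (Buchberger's first criterion).
Every S-polynomial of the final basis reduces to 0, so we have a Gröbner basis.
Inter-reduce: drop elements whose leading term is divisible by another's, tail-reduce, and make monic.
Reduced Gröbner basis: {a, b - 2, c - 1}.

The two bases agree; hence the ideals are identical.

Yes, the ideals are equal.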